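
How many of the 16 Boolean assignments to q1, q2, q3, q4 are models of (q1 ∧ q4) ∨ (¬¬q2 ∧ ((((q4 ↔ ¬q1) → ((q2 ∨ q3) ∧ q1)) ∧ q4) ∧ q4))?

4

Initial set: {((q1 ∧ q4) ∨ (¬¬q2 ∧ ((((q4 ↔ ¬q1) → ((q2 ∨ q3) ∧ q1)) ∧ q4) ∧ q4)))}.
((q1 ∧ q4) ∨ (¬¬q2 ∧ ((((q4 ↔ ¬q1) → ((q2 ∨ q3) ∧ q1)) ∧ q4) ∧ q4))): β-rule — branch into (q1 ∧ q4)  //  (¬¬q2 ∧ ((((q4 ↔ ¬q1) → ((q2 ∨ q3) ∧ q1)) ∧ q4) ∧ q4)).
  branch 1 (add (q1 ∧ q4)):
    (q1 ∧ q4): α-rule — add q1, q4.
    ○ open, literals {q1=T, q4=T}.
  branch 2 (add (¬¬q2 ∧ ((((q4 ↔ ¬q1) → ((q2 ∨ q3) ∧ q1)) ∧ q4) ∧ q4))):
    (¬¬q2 ∧ ((((q4 ↔ ¬q1) → ((q2 ∨ q3) ∧ q1)) ∧ q4) ∧ q4)): α-rule — add ¬¬q2, ((((q4 ↔ ¬q1) → ((q2 ∨ q3) ∧ q1)) ∧ q4) ∧ q4).
    ¬¬q2: drop double negation, giving q2.
    ((((q4 ↔ ¬q1) → ((q2 ∨ q3) ∧ q1)) ∧ q4) ∧ q4): α-rule — add (((q4 ↔ ¬q1) → ((q2 ∨ q3) ∧ q1)) ∧ q4), q4.
    (((q4 ↔ ¬q1) → ((q2 ∨ q3) ∧ q1)) ∧ q4): α-rule — add ((q4 ↔ ¬q1) → ((q2 ∨ q3) ∧ q1)), q4.
    ((q4 ↔ ¬q1) → ((q2 ∨ q3) ∧ q1)): β-rule — branch into ¬(q4 ↔ ¬q1)  //  ((q2 ∨ q3) ∧ q1).
      branch 2.1 (add ¬(q4 ↔ ¬q1)):
        ¬(q4 ↔ ¬q1): β-rule — branch into q4, ¬¬q1  //  ¬q4, ¬q1.
          branch 2.1.1 (add q4, ¬¬q1):
            ○ open, literals {q1=T, q2=T, q4=T}.
          branch 2.1.2 (add ¬q4, ¬q1):
            × closes — contains both q4 and ¬q4.
      branch 2.2 (add ((q2 ∨ q3) ∧ q1)):
        ((q2 ∨ q3) ∧ q1): α-rule — add (q2 ∨ q3), q1.
        (q2 ∨ q3): β-rule — branch into q2  //  q3.
          branch 2.2.1 (add q2):
            ○ open, literals {q1=T, q2=T, q4=T}.
          branch 2.2.2 (add q3):
            ○ open, literals {q1=T, q2=T, q3=T, q4=T}.
1 branch closed, 4 open.
Each open branch fixes some atoms; the unmentioned ones are free. Counting distinct full assignments: branch {q1=T, q4=T} (q2, q3) contributes 4 new; branch {q1=T, q2=T, q4=T} (q3) contributes 0 new; branch {q1=T, q2=T, q4=T} (q3) contributes 0 new; branch {q1=T, q2=T, q3=T, q4=T} (none free) contributes 0 new. Total: 4.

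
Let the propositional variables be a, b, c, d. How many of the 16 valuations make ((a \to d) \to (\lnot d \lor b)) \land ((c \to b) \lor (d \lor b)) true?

10

Initial set: {T (((a \to d) \to (\lnot d \lor b)) \land ((c \to b) \lor (d \lor b)))}.
T (((a \to d) \to (\lnot d \lor b)) \land ((c \to b) \lor (d \lor b))): α-rule — add T ((a \to d) \to (\lnot d \lor b)), T ((c \to b) \lor (d \lor b)).
T ((a \to d) \to (\lnot d \lor b)): β-rule — branch into F (a \to d)  //  T (\lnot d \lor b).
  branch 1 (add F (a \to d)):
    F (a \to d): α-rule — add T a, F d.
    T ((c \to b) \lor (d \lor b)): β-rule — branch into T (c \to b)  //  T (d \lor b).
      branch 1.1 (add T (c \to b)):
        T (c \to b): β-rule — branch into F c  //  T b.
          branch 1.1.1 (add F c):
            ○ open, literals {a=1, c=0, d=0}.
          branch 1.1.2 (add T b):
            ○ open, literals {a=1, b=1, d=0}.
      branch 1.2 (add T (d \lor b)):
        T (d \lor b): β-rule — branch into T d  //  T b.
          branch 1.2.1 (add T d):
            × closes — contains both d and \lnot d.
          branch 1.2.2 (add T b):
            ○ open, literals {a=1, b=1, d=0}.
  branch 2 (add T (\lnot d \lor b)):
    T ((c \to b) \lor (d \lor b)): β-rule — branch into T (c \to b)  //  T (d \lor b).
      branch 2.1 (add T (c \to b)):
        T (\lnot d \lor b): β-rule — branch into T \lnot d  //  T b.
          branch 2.1.1 (add T \lnot d):
            T (c \to b): β-rule — branch into F c  //  T b.
              branch 2.1.1.1 (add F c):
                ○ open, literals {c=0, d=0}.
              branch 2.1.1.2 (add T b):
                ○ open, literals {b=1, d=0}.
          branch 2.1.2 (add T b):
            T (c \to b): β-rule — branch into F c  //  T b.
              branch 2.1.2.1 (add F c):
                ○ open, literals {b=1, c=0}.
              branch 2.1.2.2 (add T b):
                ○ open, literals {b=1}.
      branch 2.2 (add T (d \lor b)):
        T (\lnot d \lor b): β-rule — branch into T \lnot d  //  T b.
          branch 2.2.1 (add T \lnot d):
            T (d \lor b): β-rule — branch into T d  //  T b.
              branch 2.2.1.1 (add T d):
                × closes — contains both d and \lnot d.
              branch 2.2.1.2 (add T b):
                ○ open, literals {b=1, d=0}.
          branch 2.2.2 (add T b):
            T (d \lor b): β-rule — branch into T d  //  T b.
              branch 2.2.2.1 (add T d):
                ○ open, literals {b=1, d=1}.
              branch 2.2.2.2 (add T b):
                ○ open, literals {b=1}.
2 branches closed, 10 open.
Each open branch fixes some atoms; the unmentioned ones are free. Counting distinct full assignments: branch {a=1, c=0, d=0} (b) contributes 2 new; branch {a=1, b=1, d=0} (c) contributes 1 new; branch {a=1, b=1, d=0} (c) contributes 0 new; branch {c=0, d=0} (a, b) contributes 2 new; branch {b=1, d=0} (a, c) contributes 1 new; branch {b=1, c=0} (a, d) contributes 2 new; branch {b=1} (a, c, d) contributes 2 new; branch {b=1, d=0} (a, c) contributes 0 new; branch {b=1, d=1} (a, c) contributes 0 new; branch {b=1} (a, c, d) contributes 0 new. Total: 10.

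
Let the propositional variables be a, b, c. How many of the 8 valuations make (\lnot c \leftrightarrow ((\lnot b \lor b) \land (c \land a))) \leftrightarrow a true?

Initial set: {((\lnot c \leftrightarrow ((\lnot b \lor b) \land (c \land a))) \leftrightarrow a)}.
((\lnot c \leftrightarrow ((\lnot b \lor b) \land (c \land a))) \leftrightarrow a): β-rule — branch into (\lnot c \leftrightarrow ((\lnot b \lor b) \land (c \land a))), a  //  \lnot (\lnot c \leftrightarrow ((\lnot b \lor b) \land (c \land a))), \lnot a.
  branch 1 (add (\lnot c \leftrightarrow ((\lnot b \lor b) \land (c \land a))), a):
    (\lnot c \leftrightarrow ((\lnot b \lor b) \land (c \land a))): β-rule — branch into \lnot c, ((\lnot b \lor b) \land (c \land a))  //  \lnot \lnot c, \lnot ((\lnot b \lor b) \land (c \land a)).
      branch 1.1 (add \lnot c, ((\lnot b \lor b) \land (c \land a))):
        ((\lnot b \lor b) \land (c \land a)): α-rule — add (\lnot b \lor b), (c \land a).
        (c \land a): α-rule — add c, a.
        × closes — contains both c and \lnot c.
      branch 1.2 (add \lnot \lnot c, \lnot ((\lnot b \lor b) \land (c \land a))):
        \lnot ((\lnot b \lor b) \land (c \land a)): β-rule — branch into \lnot (\lnot b \lor b)  //  \lnot (c \land a).
          branch 1.2.1 (add \lnot (\lnot b \lor b)):
            \lnot (\lnot b \lor b): α-rule — add \lnot \lnot b, \lnot b.
            × closes — contains both b and \lnot b.
          branch 1.2.2 (add \lnot (c \land a)):
            \lnot (c \land a): β-rule — branch into \lnot c  //  \lnot a.
              branch 1.2.2.1 (add \lnot c):
                × closes — contains both c and \lnot c.
              branch 1.2.2.2 (add \lnot a):
                × closes — contains both a and \lnot a.
  branch 2 (add \lnot (\lnot c \leftrightarrow ((\lnot b \lor b) \land (c \land a))), \lnot a):
    \lnot (\lnot c \leftrightarrow ((\lnot b \lor b) \land (c \land a))): β-rule — branch into \lnot c, \lnot ((\lnot b \lor b) \land (c \land a))  //  \lnot \lnot c, ((\lnot b \lor b) \land (c \land a)).
      branch 2.1 (add \lnot c, \lnot ((\lnot b \lor b) \land (c \land a))):
        \lnot ((\lnot b \lor b) \land (c \land a)): β-rule — branch into \lnot (\lnot b \lor b)  //  \lnot (c \land a).
          branch 2.1.1 (add \lnot (\lnot b \lor b)):
            \lnot (\lnot b \lor b): α-rule — add \lnot \lnot b, \lnot b.
            × closes — contains both b and \lnot b.
          branch 2.1.2 (add \lnot (c \land a)):
            \lnot (c \land a): β-rule — branch into \lnot c  //  \lnot a.
              branch 2.1.2.1 (add \lnot c):
                ○ open, literals {a=F, c=F}.
              branch 2.1.2.2 (add \lnot a):
                ○ open, literals {a=F, c=F}.
      branch 2.2 (add \lnot \lnot c, ((\lnot b \lor b) \land (c \land a))):
        ((\lnot b \lor b) \land (c \land a)): α-rule — add (\lnot b \lor b), (c \land a).
        (c \land a): α-rule — add c, a.
        × closes — contains both a and \lnot a.
6 branches closed, 2 open.
Each open branch fixes some atoms; the unmentioned ones are free. Counting distinct full assignments: branch {a=F, c=F} (b) contributes 2 new; branch {a=F, c=F} (b) contributes 0 new. Total: 2.

2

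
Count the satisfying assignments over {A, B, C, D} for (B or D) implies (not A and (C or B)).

9

Initial set: {((B or D) implies (not A and (C or B)))}.
((B or D) implies (not A and (C or B))): β-rule — branch into not (B or D)  //  (not A and (C or B)).
  branch 1 (add not (B or D)):
    not (B or D): α-rule — add not B, not D.
    ○ open, literals {B=false, D=false}.
  branch 2 (add (not A and (C or B))):
    (not A and (C or B)): α-rule — add not A, (C or B).
    (C or B): β-rule — branch into C  //  B.
      branch 2.1 (add C):
        ○ open, literals {A=false, C=true}.
      branch 2.2 (add B):
        ○ open, literals {A=false, B=true}.
0 branches closed, 3 open.
Each open branch fixes some atoms; the unmentioned ones are free. Counting distinct full assignments: branch {B=false, D=false} (A, C) contributes 4 new; branch {A=false, C=true} (B, D) contributes 3 new; branch {A=false, B=true} (C, D) contributes 2 new. Total: 9.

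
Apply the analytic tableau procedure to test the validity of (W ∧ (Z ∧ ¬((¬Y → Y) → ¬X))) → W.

Valid

Assume the negation and expand:
Initial set: {¬((W ∧ (Z ∧ ¬((¬Y → Y) → ¬X))) → W)}.
¬((W ∧ (Z ∧ ¬((¬Y → Y) → ¬X))) → W): α-rule — add (W ∧ (Z ∧ ¬((¬Y → Y) → ¬X))), ¬W.
(W ∧ (Z ∧ ¬((¬Y → Y) → ¬X))): α-rule — add W, (Z ∧ ¬((¬Y → Y) → ¬X)).
× closes — contains both W and ¬W.
All 1 branch closes.
Every branch closed, so the negation is unsatisfiable and the formula is valid.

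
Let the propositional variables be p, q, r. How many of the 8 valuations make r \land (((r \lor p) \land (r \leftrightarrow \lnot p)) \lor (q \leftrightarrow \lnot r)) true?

Initial set: {(r \land (((r \lor p) \land (r \leftrightarrow \lnot p)) \lor (q \leftrightarrow \lnot r)))}.
(r \land (((r \lor p) \land (r \leftrightarrow \lnot p)) \lor (q \leftrightarrow \lnot r))): α-rule — add r, (((r \lor p) \land (r \leftrightarrow \lnot p)) \lor (q \leftrightarrow \lnot r)).
(((r \lor p) \land (r \leftrightarrow \lnot p)) \lor (q \leftrightarrow \lnot r)): β-rule — branch into ((r \lor p) \land (r \leftrightarrow \lnot p))  //  (q \leftrightarrow \lnot r).
  branch 1 (add ((r \lor p) \land (r \leftrightarrow \lnot p))):
    ((r \lor p) \land (r \leftrightarrow \lnot p)): α-rule — add (r \lor p), (r \leftrightarrow \lnot p).
    (r \lor p): β-rule — branch into r  //  p.
      branch 1.1 (add r):
        (r \leftrightarrow \lnot p): β-rule — branch into r, \lnot p  //  \lnot r, \lnot \lnot p.
          branch 1.1.1 (add r, \lnot p):
            ○ open, literals {p=0, r=1}.
          branch 1.1.2 (add \lnot r, \lnot \lnot p):
            × closes — contains both r and \lnot r.
      branch 1.2 (add p):
        (r \leftrightarrow \lnot p): β-rule — branch into r, \lnot p  //  \lnot r, \lnot \lnot p.
          branch 1.2.1 (add r, \lnot p):
            × closes — contains both p and \lnot p.
          branch 1.2.2 (add \lnot r, \lnot \lnot p):
            × closes — contains both r and \lnot r.
  branch 2 (add (q \leftrightarrow \lnot r)):
    (q \leftrightarrow \lnot r): β-rule — branch into q, \lnot r  //  \lnot q, \lnot \lnot r.
      branch 2.1 (add q, \lnot r):
        × closes — contains both r and \lnot r.
      branch 2.2 (add \lnot q, \lnot \lnot r):
        ○ open, literals {q=0, r=1}.
4 branches closed, 2 open.
Each open branch fixes some atoms; the unmentioned ones are free. Counting distinct full assignments: branch {p=0, r=1} (q) contributes 2 new; branch {q=0, r=1} (p) contributes 1 new. Total: 3.

3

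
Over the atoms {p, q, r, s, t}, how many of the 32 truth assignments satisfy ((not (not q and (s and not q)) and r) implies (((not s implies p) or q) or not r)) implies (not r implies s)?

Initial set: {(((not (not q and (s and not q)) and r) implies (((not s implies p) or q) or not r)) implies (not r implies s))}.
(((not (not q and (s and not q)) and r) implies (((not s implies p) or q) or not r)) implies (not r implies s)): β-rule — branch into not ((not (not q and (s and not q)) and r) implies (((not s implies p) or q) or not r))  //  (not r implies s).
  branch 1 (add not ((not (not q and (s and not q)) and r) implies (((not s implies p) or q) or not r))):
    not ((not (not q and (s and not q)) and r) implies (((not s implies p) or q) or not r)): α-rule — add (not (not q and (s and not q)) and r), not (((not s implies p) or q) or not r).
    (not (not q and (s and not q)) and r): α-rule — add not (not q and (s and not q)), r.
    not (((not s implies p) or q) or not r): α-rule — add not ((not s implies p) or q), not not r.
    not ((not s implies p) or q): α-rule — add not (not s implies p), not q.
    not (not s implies p): α-rule — add not s, not p.
    not (not q and (s and not q)): β-rule — branch into not not q  //  not (s and not q).
      branch 1.1 (add not not q):
        × closes — contains both q and not q.
      branch 1.2 (add not (s and not q)):
        not (s and not q): β-rule — branch into not s  //  not not q.
          branch 1.2.1 (add not s):
            ○ open, literals {p=F, q=F, r=T, s=F}.
          branch 1.2.2 (add not not q):
            × closes — contains both q and not q.
  branch 2 (add (not r implies s)):
    (not r implies s): β-rule — branch into not not r  //  s.
      branch 2.1 (add not not r):
        ○ open, literals {r=T}.
      branch 2.2 (add s):
        ○ open, literals {s=T}.
2 branches closed, 3 open.
Each open branch fixes some atoms; the unmentioned ones are free. Counting distinct full assignments: branch {p=F, q=F, r=T, s=F} (t) contributes 2 new; branch {r=T} (p, q, s, t) contributes 14 new; branch {s=T} (p, q, r, t) contributes 8 new. Total: 24.

24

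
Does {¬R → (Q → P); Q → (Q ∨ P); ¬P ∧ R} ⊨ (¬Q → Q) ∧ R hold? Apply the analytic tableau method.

No

Initial set: {(¬R → (Q → P)); (Q → (Q ∨ P)); (¬P ∧ R); ¬((¬Q → Q) ∧ R)}.
(¬P ∧ R): α-rule — add ¬P, R.
(¬R → (Q → P)): β-rule — branch into ¬¬R  //  (Q → P).
  branch 1 (add ¬¬R):
    (Q → (Q ∨ P)): β-rule — branch into ¬Q  //  (Q ∨ P).
      branch 1.1 (add ¬Q):
        ¬((¬Q → Q) ∧ R): β-rule — branch into ¬(¬Q → Q)  //  ¬R.
          branch 1.1.1 (add ¬(¬Q → Q)):
            ¬(¬Q → Q): α-rule — add ¬Q, ¬Q.
            ○ open, literals {P=F, Q=F, R=T}.
          branch 1.1.2 (add ¬R):
            × closes — contains both R and ¬R.
      branch 1.2 (add (Q ∨ P)):
        ¬((¬Q → Q) ∧ R): β-rule — branch into ¬(¬Q → Q)  //  ¬R.
          branch 1.2.1 (add ¬(¬Q → Q)):
            ¬(¬Q → Q): α-rule — add ¬Q, ¬Q.
            (Q ∨ P): β-rule — branch into Q  //  P.
              branch 1.2.1.1 (add Q):
                × closes — contains both Q and ¬Q.
              branch 1.2.1.2 (add P):
                × closes — contains both P and ¬P.
          branch 1.2.2 (add ¬R):
            × closes — contains both R and ¬R.
  branch 2 (add (Q → P)):
    (Q → (Q ∨ P)): β-rule — branch into ¬Q  //  (Q ∨ P).
      branch 2.1 (add ¬Q):
        ¬((¬Q → Q) ∧ R): β-rule — branch into ¬(¬Q → Q)  //  ¬R.
          branch 2.1.1 (add ¬(¬Q → Q)):
            ¬(¬Q → Q): α-rule — add ¬Q, ¬Q.
            (Q → P): β-rule — branch into ¬Q  //  P.
              branch 2.1.1.1 (add ¬Q):
                ○ open, literals {P=F, Q=F, R=T}.
              branch 2.1.1.2 (add P):
                × closes — contains both P and ¬P.
          branch 2.1.2 (add ¬R):
            × closes — contains both R and ¬R.
      branch 2.2 (add (Q ∨ P)):
        ¬((¬Q → Q) ∧ R): β-rule — branch into ¬(¬Q → Q)  //  ¬R.
          branch 2.2.1 (add ¬(¬Q → Q)):
            ¬(¬Q → Q): α-rule — add ¬Q, ¬Q.
            (Q → P): β-rule — branch into ¬Q  //  P.
              branch 2.2.1.1 (add ¬Q):
                (Q ∨ P): β-rule — branch into Q  //  P.
                  branch 2.2.1.1.1 (add Q):
                    × closes — contains both Q and ¬Q.
                  branch 2.2.1.1.2 (add P):
                    × closes — contains both P and ¬P.
              branch 2.2.1.2 (add P):
                × closes — contains both P and ¬P.
          branch 2.2.2 (add ¬R):
            × closes — contains both R and ¬R.
10 branches closed, 2 open.
An open branch gives a countermodel: P=F, Q=F, R=T (unmentioned atoms arbitrary); the premises hold there but the conclusion fails.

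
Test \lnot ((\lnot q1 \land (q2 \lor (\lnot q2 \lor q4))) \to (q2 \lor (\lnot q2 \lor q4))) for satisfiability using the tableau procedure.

Unsatisfiable

Initial set: {\lnot ((\lnot q1 \land (q2 \lor (\lnot q2 \lor q4))) \to (q2 \lor (\lnot q2 \lor q4)))}.
\lnot ((\lnot q1 \land (q2 \lor (\lnot q2 \lor q4))) \to (q2 \lor (\lnot q2 \lor q4))): α-rule — add (\lnot q1 \land (q2 \lor (\lnot q2 \lor q4))), \lnot (q2 \lor (\lnot q2 \lor q4)).
(\lnot q1 \land (q2 \lor (\lnot q2 \lor q4))): α-rule — add \lnot q1, (q2 \lor (\lnot q2 \lor q4)).
\lnot (q2 \lor (\lnot q2 \lor q4)): α-rule — add \lnot q2, \lnot (\lnot q2 \lor q4).
\lnot (\lnot q2 \lor q4): α-rule — add \lnot \lnot q2, \lnot q4.
× closes — contains both q2 and \lnot q2.
All 1 branch closes.
Every branch closed; the formula is unsatisfiable.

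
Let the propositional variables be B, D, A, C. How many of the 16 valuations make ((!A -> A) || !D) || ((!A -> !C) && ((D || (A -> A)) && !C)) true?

14

Initial set: {(((!A -> A) || !D) || ((!A -> !C) && ((D || (A -> A)) && !C)))}.
(((!A -> A) || !D) || ((!A -> !C) && ((D || (A -> A)) && !C))): β-rule — branch into ((!A -> A) || !D)  //  ((!A -> !C) && ((D || (A -> A)) && !C)).
  branch 1 (add ((!A -> A) || !D)):
    ((!A -> A) || !D): β-rule — branch into (!A -> A)  //  !D.
      branch 1.1 (add (!A -> A)):
        (!A -> A): β-rule — branch into !!A  //  A.
          branch 1.1.1 (add !!A):
            ○ open, literals {A=1}.
          branch 1.1.2 (add A):
            ○ open, literals {A=1}.
      branch 1.2 (add !D):
        ○ open, literals {D=0}.
  branch 2 (add ((!A -> !C) && ((D || (A -> A)) && !C))):
    ((!A -> !C) && ((D || (A -> A)) && !C)): α-rule — add (!A -> !C), ((D || (A -> A)) && !C).
    ((D || (A -> A)) && !C): α-rule — add (D || (A -> A)), !C.
    (!A -> !C): β-rule — branch into !!A  //  !C.
      branch 2.1 (add !!A):
        (D || (A -> A)): β-rule — branch into D  //  (A -> A).
          branch 2.1.1 (add D):
            ○ open, literals {A=1, C=0, D=1}.
          branch 2.1.2 (add (A -> A)):
            (A -> A): β-rule — branch into !A  //  A.
              branch 2.1.2.1 (add !A):
                × closes — contains both A and !A.
              branch 2.1.2.2 (add A):
                ○ open, literals {A=1, C=0}.
      branch 2.2 (add !C):
        (D || (A -> A)): β-rule — branch into D  //  (A -> A).
          branch 2.2.1 (add D):
            ○ open, literals {C=0, D=1}.
          branch 2.2.2 (add (A -> A)):
            (A -> A): β-rule — branch into !A  //  A.
              branch 2.2.2.1 (add !A):
                ○ open, literals {A=0, C=0}.
              branch 2.2.2.2 (add A):
                ○ open, literals {A=1, C=0}.
1 branch closed, 8 open.
Each open branch fixes some atoms; the unmentioned ones are free. Counting distinct full assignments: branch {A=1} (B, D, C) contributes 8 new; branch {A=1} (B, D, C) contributes 0 new; branch {D=0} (B, A, C) contributes 4 new; branch {A=1, C=0, D=1} (B) contributes 0 new; branch {A=1, C=0} (B, D) contributes 0 new; branch {C=0, D=1} (B, A) contributes 2 new; branch {A=0, C=0} (B, D) contributes 0 new; branch {A=1, C=0} (B, D) contributes 0 new. Total: 14.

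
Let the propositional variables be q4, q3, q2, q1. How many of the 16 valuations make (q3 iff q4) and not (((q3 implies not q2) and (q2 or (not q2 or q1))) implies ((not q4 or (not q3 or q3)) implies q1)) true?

3

Initial set: {((q3 iff q4) and not (((q3 implies not q2) and (q2 or (not q2 or q1))) implies ((not q4 or (not q3 or q3)) implies q1)))}.
((q3 iff q4) and not (((q3 implies not q2) and (q2 or (not q2 or q1))) implies ((not q4 or (not q3 or q3)) implies q1))): α-rule — add (q3 iff q4), not (((q3 implies not q2) and (q2 or (not q2 or q1))) implies ((not q4 or (not q3 or q3)) implies q1)).
not (((q3 implies not q2) and (q2 or (not q2 or q1))) implies ((not q4 or (not q3 or q3)) implies q1)): α-rule — add ((q3 implies not q2) and (q2 or (not q2 or q1))), not ((not q4 or (not q3 or q3)) implies q1).
((q3 implies not q2) and (q2 or (not q2 or q1))): α-rule — add (q3 implies not q2), (q2 or (not q2 or q1)).
not ((not q4 or (not q3 or q3)) implies q1): α-rule — add (not q4 or (not q3 or q3)), not q1.
(q3 iff q4): β-rule — branch into q3, q4  //  not q3, not q4.
  branch 1 (add q3, q4):
    (q3 implies not q2): β-rule — branch into not q3  //  not q2.
      branch 1.1 (add not q3):
        × closes — contains both q3 and not q3.
      branch 1.2 (add not q2):
        (q2 or (not q2 or q1)): β-rule — branch into q2  //  (not q2 or q1).
          branch 1.2.1 (add q2):
            × closes — contains both q2 and not q2.
          branch 1.2.2 (add (not q2 or q1)):
            (not q4 or (not q3 or q3)): β-rule — branch into not q4  //  (not q3 or q3).
              branch 1.2.2.1 (add not q4):
                × closes — contains both q4 and not q4.
              branch 1.2.2.2 (add (not q3 or q3)):
                (not q2 or q1): β-rule — branch into not q2  //  q1.
                  branch 1.2.2.2.1 (add not q2):
                    (not q3 or q3): β-rule — branch into not q3  //  q3.
                      branch 1.2.2.2.1.1 (add not q3):
                        × closes — contains both q3 and not q3.
                      branch 1.2.2.2.1.2 (add q3):
                        ○ open, literals {q1=0, q2=0, q3=1, q4=1}.
                  branch 1.2.2.2.2 (add q1):
                    × closes — contains both q1 and not q1.
  branch 2 (add not q3, not q4):
    (q3 implies not q2): β-rule — branch into not q3  //  not q2.
      branch 2.1 (add not q3):
        (q2 or (not q2 or q1)): β-rule — branch into q2  //  (not q2 or q1).
          branch 2.1.1 (add q2):
            (not q4 or (not q3 or q3)): β-rule — branch into not q4  //  (not q3 or q3).
              branch 2.1.1.1 (add not q4):
                ○ open, literals {q1=0, q2=1, q3=0, q4=0}.
              branch 2.1.1.2 (add (not q3 or q3)):
                (not q3 or q3): β-rule — branch into not q3  //  q3.
                  branch 2.1.1.2.1 (add not q3):
                    ○ open, literals {q1=0, q2=1, q3=0, q4=0}.
                  branch 2.1.1.2.2 (add q3):
                    × closes — contains both q3 and not q3.
          branch 2.1.2 (add (not q2 or q1)):
            (not q4 or (not q3 or q3)): β-rule — branch into not q4  //  (not q3 or q3).
              branch 2.1.2.1 (add not q4):
                (not q2 or q1): β-rule — branch into not q2  //  q1.
                  branch 2.1.2.1.1 (add not q2):
                    ○ open, literals {q1=0, q2=0, q3=0, q4=0}.
                  branch 2.1.2.1.2 (add q1):
                    × closes — contains both q1 and not q1.
              branch 2.1.2.2 (add (not q3 or q3)):
                (not q2 or q1): β-rule — branch into not q2  //  q1.
                  branch 2.1.2.2.1 (add not q2):
                    (not q3 or q3): β-rule — branch into not q3  //  q3.
                      branch 2.1.2.2.1.1 (add not q3):
                        ○ open, literals {q1=0, q2=0, q3=0, q4=0}.
                      branch 2.1.2.2.1.2 (add q3):
                        × closes — contains both q3 and not q3.
                  branch 2.1.2.2.2 (add q1):
                    × closes — contains both q1 and not q1.
      branch 2.2 (add not q2):
        (q2 or (not q2 or q1)): β-rule — branch into q2  //  (not q2 or q1).
          branch 2.2.1 (add q2):
            × closes — contains both q2 and not q2.
          branch 2.2.2 (add (not q2 or q1)):
            (not q4 or (not q3 or q3)): β-rule — branch into not q4  //  (not q3 or q3).
              branch 2.2.2.1 (add not q4):
                (not q2 or q1): β-rule — branch into not q2  //  q1.
                  branch 2.2.2.1.1 (add not q2):
                    ○ open, literals {q1=0, q2=0, q3=0, q4=0}.
                  branch 2.2.2.1.2 (add q1):
                    × closes — contains both q1 and not q1.
              branch 2.2.2.2 (add (not q3 or q3)):
                (not q2 or q1): β-rule — branch into not q2  //  q1.
                  branch 2.2.2.2.1 (add not q2):
                    (not q3 or q3): β-rule — branch into not q3  //  q3.
                      branch 2.2.2.2.1.1 (add not q3):
                        ○ open, literals {q1=0, q2=0, q3=0, q4=0}.
                      branch 2.2.2.2.1.2 (add q3):
                        × closes — contains both q3 and not q3.
                  branch 2.2.2.2.2 (add q1):
                    × closes — contains both q1 and not q1.
13 branches closed, 7 open.
Each open branch fixes some atoms; the unmentioned ones are free. Counting distinct full assignments: branch {q1=0, q2=0, q3=1, q4=1} (none free) contributes 1 new; branch {q1=0, q2=1, q3=0, q4=0} (none free) contributes 1 new; branch {q1=0, q2=1, q3=0, q4=0} (none free) contributes 0 new; branch {q1=0, q2=0, q3=0, q4=0} (none free) contributes 1 new; branch {q1=0, q2=0, q3=0, q4=0} (none free) contributes 0 new; branch {q1=0, q2=0, q3=0, q4=0} (none free) contributes 0 new; branch {q1=0, q2=0, q3=0, q4=0} (none free) contributes 0 new. Total: 3.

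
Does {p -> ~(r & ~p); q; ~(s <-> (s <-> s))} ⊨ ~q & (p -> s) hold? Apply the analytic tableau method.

Initial set: {(p -> ~(r & ~p)); q; ~(s <-> (s <-> s)); ~(~q & (p -> s))}.
(p -> ~(r & ~p)): β-rule — branch into ~p  //  ~(r & ~p).
  branch 1 (add ~p):
    ~(s <-> (s <-> s)): β-rule — branch into s, ~(s <-> s)  //  ~s, (s <-> s).
      branch 1.1 (add s, ~(s <-> s)):
        ~(~q & (p -> s)): β-rule — branch into ~~q  //  ~(p -> s).
          branch 1.1.1 (add ~~q):
            ~(s <-> s): β-rule — branch into s, ~s  //  ~s, s.
              branch 1.1.1.1 (add s, ~s):
                × closes — contains both s and ~s.
              branch 1.1.1.2 (add ~s, s):
                × closes — contains both s and ~s.
          branch 1.1.2 (add ~(p -> s)):
            ~(p -> s): α-rule — add p, ~s.
            × closes — contains both p and ~p.
      branch 1.2 (add ~s, (s <-> s)):
        ~(~q & (p -> s)): β-rule — branch into ~~q  //  ~(p -> s).
          branch 1.2.1 (add ~~q):
            (s <-> s): β-rule — branch into s, s  //  ~s, ~s.
              branch 1.2.1.1 (add s, s):
                × closes — contains both s and ~s.
              branch 1.2.1.2 (add ~s, ~s):
                ○ open, literals {p=false, q=true, s=false}.
          branch 1.2.2 (add ~(p -> s)):
            ~(p -> s): α-rule — add p, ~s.
            × closes — contains both p and ~p.
  branch 2 (add ~(r & ~p)):
    ~(s <-> (s <-> s)): β-rule — branch into s, ~(s <-> s)  //  ~s, (s <-> s).
      branch 2.1 (add s, ~(s <-> s)):
        ~(~q & (p -> s)): β-rule — branch into ~~q  //  ~(p -> s).
          branch 2.1.1 (add ~~q):
            ~(r & ~p): β-rule — branch into ~r  //  ~~p.
              branch 2.1.1.1 (add ~r):
                ~(s <-> s): β-rule — branch into s, ~s  //  ~s, s.
                  branch 2.1.1.1.1 (add s, ~s):
                    × closes — contains both s and ~s.
                  branch 2.1.1.1.2 (add ~s, s):
                    × closes — contains both s and ~s.
              branch 2.1.1.2 (add ~~p):
                ~(s <-> s): β-rule — branch into s, ~s  //  ~s, s.
                  branch 2.1.1.2.1 (add s, ~s):
                    × closes — contains both s and ~s.
                  branch 2.1.1.2.2 (add ~s, s):
                    × closes — contains both s and ~s.
          branch 2.1.2 (add ~(p -> s)):
            ~(p -> s): α-rule — add p, ~s.
            × closes — contains both s and ~s.
      branch 2.2 (add ~s, (s <-> s)):
        ~(~q & (p -> s)): β-rule — branch into ~~q  //  ~(p -> s).
          branch 2.2.1 (add ~~q):
            ~(r & ~p): β-rule — branch into ~r  //  ~~p.
              branch 2.2.1.1 (add ~r):
                (s <-> s): β-rule — branch into s, s  //  ~s, ~s.
                  branch 2.2.1.1.1 (add s, s):
                    × closes — contains both s and ~s.
                  branch 2.2.1.1.2 (add ~s, ~s):
                    ○ open, literals {q=true, r=false, s=false}.
              branch 2.2.1.2 (add ~~p):
                (s <-> s): β-rule — branch into s, s  //  ~s, ~s.
                  branch 2.2.1.2.1 (add s, s):
                    × closes — contains both s and ~s.
                  branch 2.2.1.2.2 (add ~s, ~s):
                    ○ open, literals {p=true, q=true, s=false}.
          branch 2.2.2 (add ~(p -> s)):
            ~(p -> s): α-rule — add p, ~s.
            ~(r & ~p): β-rule — branch into ~r  //  ~~p.
              branch 2.2.2.1 (add ~r):
                (s <-> s): β-rule — branch into s, s  //  ~s, ~s.
                  branch 2.2.2.1.1 (add s, s):
                    × closes — contains both s and ~s.
                  branch 2.2.2.1.2 (add ~s, ~s):
                    ○ open, literals {p=true, q=true, r=false, s=false}.
              branch 2.2.2.2 (add ~~p):
                (s <-> s): β-rule — branch into s, s  //  ~s, ~s.
                  branch 2.2.2.2.1 (add s, s):
                    × closes — contains both s and ~s.
                  branch 2.2.2.2.2 (add ~s, ~s):
                    ○ open, literals {p=true, q=true, s=false}.
14 branches closed, 5 open.
An open branch gives a countermodel: p=false, q=true, s=false (unmentioned atoms arbitrary); the premises hold there but the conclusion fails.

No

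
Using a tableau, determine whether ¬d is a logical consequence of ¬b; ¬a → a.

No

Initial set: {¬b; (¬a → a); ¬¬d}.
(¬a → a): β-rule — branch into ¬¬a  //  a.
  branch 1 (add ¬¬a):
    ○ open, literals {a=T, b=F, d=T}.
  branch 2 (add a):
    ○ open, literals {a=T, b=F, d=T}.
0 branches closed, 2 open.
An open branch gives a countermodel: a=T, b=F, d=T (unmentioned atoms arbitrary); the premises hold there but the conclusion fails.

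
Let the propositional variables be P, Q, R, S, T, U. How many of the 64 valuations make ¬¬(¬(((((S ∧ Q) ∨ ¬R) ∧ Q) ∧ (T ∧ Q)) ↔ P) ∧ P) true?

26

Initial set: {¬¬(¬(((((S ∧ Q) ∨ ¬R) ∧ Q) ∧ (T ∧ Q)) ↔ P) ∧ P)}.
¬¬(¬(((((S ∧ Q) ∨ ¬R) ∧ Q) ∧ (T ∧ Q)) ↔ P) ∧ P): drop double negation, giving (¬(((((S ∧ Q) ∨ ¬R) ∧ Q) ∧ (T ∧ Q)) ↔ P) ∧ P).
(¬(((((S ∧ Q) ∨ ¬R) ∧ Q) ∧ (T ∧ Q)) ↔ P) ∧ P): α-rule — add ¬(((((S ∧ Q) ∨ ¬R) ∧ Q) ∧ (T ∧ Q)) ↔ P), P.
¬(((((S ∧ Q) ∨ ¬R) ∧ Q) ∧ (T ∧ Q)) ↔ P): β-rule — branch into ((((S ∧ Q) ∨ ¬R) ∧ Q) ∧ (T ∧ Q)), ¬P  //  ¬((((S ∧ Q) ∨ ¬R) ∧ Q) ∧ (T ∧ Q)), P.
  branch 1 (add ((((S ∧ Q) ∨ ¬R) ∧ Q) ∧ (T ∧ Q)), ¬P):
    × closes — contains both P and ¬P.
  branch 2 (add ¬((((S ∧ Q) ∨ ¬R) ∧ Q) ∧ (T ∧ Q)), P):
    ¬((((S ∧ Q) ∨ ¬R) ∧ Q) ∧ (T ∧ Q)): β-rule — branch into ¬(((S ∧ Q) ∨ ¬R) ∧ Q)  //  ¬(T ∧ Q).
      branch 2.1 (add ¬(((S ∧ Q) ∨ ¬R) ∧ Q)):
        ¬(((S ∧ Q) ∨ ¬R) ∧ Q): β-rule — branch into ¬((S ∧ Q) ∨ ¬R)  //  ¬Q.
          branch 2.1.1 (add ¬((S ∧ Q) ∨ ¬R)):
            ¬((S ∧ Q) ∨ ¬R): α-rule — add ¬(S ∧ Q), ¬¬R.
            ¬(S ∧ Q): β-rule — branch into ¬S  //  ¬Q.
              branch 2.1.1.1 (add ¬S):
                ○ open, literals {P=true, R=true, S=false}.
              branch 2.1.1.2 (add ¬Q):
                ○ open, literals {P=true, Q=false, R=true}.
          branch 2.1.2 (add ¬Q):
            ○ open, literals {P=true, Q=false}.
      branch 2.2 (add ¬(T ∧ Q)):
        ¬(T ∧ Q): β-rule — branch into ¬T  //  ¬Q.
          branch 2.2.1 (add ¬T):
            ○ open, literals {P=true, T=false}.
          branch 2.2.2 (add ¬Q):
            ○ open, literals {P=true, Q=false}.
1 branch closed, 5 open.
Each open branch fixes some atoms; the unmentioned ones are free. Counting distinct full assignments: branch {P=true, R=true, S=false} (Q, T, U) contributes 8 new; branch {P=true, Q=false, R=true} (S, T, U) contributes 4 new; branch {P=true, Q=false} (R, S, T, U) contributes 8 new; branch {P=true, T=false} (Q, R, S, U) contributes 6 new; branch {P=true, Q=false} (R, S, T, U) contributes 0 new. Total: 26.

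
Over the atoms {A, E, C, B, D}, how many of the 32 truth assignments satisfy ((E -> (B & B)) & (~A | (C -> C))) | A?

28

Initial set: {(((E -> (B & B)) & (~A | (C -> C))) | A)}.
(((E -> (B & B)) & (~A | (C -> C))) | A): β-rule — branch into ((E -> (B & B)) & (~A | (C -> C)))  //  A.
  branch 1 (add ((E -> (B & B)) & (~A | (C -> C)))):
    ((E -> (B & B)) & (~A | (C -> C))): α-rule — add (E -> (B & B)), (~A | (C -> C)).
    (E -> (B & B)): β-rule — branch into ~E  //  (B & B).
      branch 1.1 (add ~E):
        (~A | (C -> C)): β-rule — branch into ~A  //  (C -> C).
          branch 1.1.1 (add ~A):
            ○ open, literals {A=0, E=0}.
          branch 1.1.2 (add (C -> C)):
            (C -> C): β-rule — branch into ~C  //  C.
              branch 1.1.2.1 (add ~C):
                ○ open, literals {C=0, E=0}.
              branch 1.1.2.2 (add C):
                ○ open, literals {C=1, E=0}.
      branch 1.2 (add (B & B)):
        (B & B): α-rule — add B, B.
        (~A | (C -> C)): β-rule — branch into ~A  //  (C -> C).
          branch 1.2.1 (add ~A):
            ○ open, literals {A=0, B=1}.
          branch 1.2.2 (add (C -> C)):
            (C -> C): β-rule — branch into ~C  //  C.
              branch 1.2.2.1 (add ~C):
                ○ open, literals {B=1, C=0}.
              branch 1.2.2.2 (add C):
                ○ open, literals {B=1, C=1}.
  branch 2 (add A):
    ○ open, literals {A=1}.
0 branches closed, 7 open.
Each open branch fixes some atoms; the unmentioned ones are free. Counting distinct full assignments: branch {A=0, E=0} (C, B, D) contributes 8 new; branch {C=0, E=0} (A, B, D) contributes 4 new; branch {C=1, E=0} (A, B, D) contributes 4 new; branch {A=0, B=1} (E, C, D) contributes 4 new; branch {B=1, C=0} (A, E, D) contributes 2 new; branch {B=1, C=1} (A, E, D) contributes 2 new; branch {A=1} (E, C, B, D) contributes 4 new. Total: 28.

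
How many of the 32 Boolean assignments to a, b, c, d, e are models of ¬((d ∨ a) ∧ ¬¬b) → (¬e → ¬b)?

30

Initial set: {(¬((d ∨ a) ∧ ¬¬b) → (¬e → ¬b))}.
(¬((d ∨ a) ∧ ¬¬b) → (¬e → ¬b)): β-rule — branch into ¬¬((d ∨ a) ∧ ¬¬b)  //  (¬e → ¬b).
  branch 1 (add ¬¬((d ∨ a) ∧ ¬¬b)):
    ¬¬((d ∨ a) ∧ ¬¬b): α-rule — add (d ∨ a), ¬¬b.
    ¬¬b: drop double negation, giving b.
    (d ∨ a): β-rule — branch into d  //  a.
      branch 1.1 (add d):
        ○ open, literals {b=true, d=true}.
      branch 1.2 (add a):
        ○ open, literals {a=true, b=true}.
  branch 2 (add (¬e → ¬b)):
    (¬e → ¬b): β-rule — branch into ¬¬e  //  ¬b.
      branch 2.1 (add ¬¬e):
        ○ open, literals {e=true}.
      branch 2.2 (add ¬b):
        ○ open, literals {b=false}.
0 branches closed, 4 open.
Each open branch fixes some atoms; the unmentioned ones are free. Counting distinct full assignments: branch {b=true, d=true} (a, c, e) contributes 8 new; branch {a=true, b=true} (c, d, e) contributes 4 new; branch {e=true} (a, b, c, d) contributes 10 new; branch {b=false} (a, c, d, e) contributes 8 new. Total: 30.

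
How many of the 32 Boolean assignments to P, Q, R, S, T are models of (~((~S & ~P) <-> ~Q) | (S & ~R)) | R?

Initial set: {((~((~S & ~P) <-> ~Q) | (S & ~R)) | R)}.
((~((~S & ~P) <-> ~Q) | (S & ~R)) | R): β-rule — branch into (~((~S & ~P) <-> ~Q) | (S & ~R))  //  R.
  branch 1 (add (~((~S & ~P) <-> ~Q) | (S & ~R))):
    (~((~S & ~P) <-> ~Q) | (S & ~R)): β-rule — branch into ~((~S & ~P) <-> ~Q)  //  (S & ~R).
      branch 1.1 (add ~((~S & ~P) <-> ~Q)):
        ~((~S & ~P) <-> ~Q): β-rule — branch into (~S & ~P), ~~Q  //  ~(~S & ~P), ~Q.
          branch 1.1.1 (add (~S & ~P), ~~Q):
            (~S & ~P): α-rule — add ~S, ~P.
            ○ open, literals {P=false, Q=true, S=false}.
          branch 1.1.2 (add ~(~S & ~P), ~Q):
            ~(~S & ~P): β-rule — branch into ~~S  //  ~~P.
              branch 1.1.2.1 (add ~~S):
                ○ open, literals {Q=false, S=true}.
              branch 1.1.2.2 (add ~~P):
                ○ open, literals {P=true, Q=false}.
      branch 1.2 (add (S & ~R)):
        (S & ~R): α-rule — add S, ~R.
        ○ open, literals {R=false, S=true}.
  branch 2 (add R):
    ○ open, literals {R=true}.
0 branches closed, 5 open.
Each open branch fixes some atoms; the unmentioned ones are free. Counting distinct full assignments: branch {P=false, Q=true, S=false} (R, T) contributes 4 new; branch {Q=false, S=true} (P, R, T) contributes 8 new; branch {P=true, Q=false} (R, S, T) contributes 4 new; branch {R=false, S=true} (P, Q, T) contributes 4 new; branch {R=true} (P, Q, S, T) contributes 8 new. Total: 28.

28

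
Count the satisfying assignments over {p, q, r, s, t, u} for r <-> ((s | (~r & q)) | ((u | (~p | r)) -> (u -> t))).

Initial set: {(r <-> ((s | (~r & q)) | ((u | (~p | r)) -> (u -> t))))}.
(r <-> ((s | (~r & q)) | ((u | (~p | r)) -> (u -> t)))): β-rule — branch into r, ((s | (~r & q)) | ((u | (~p | r)) -> (u -> t)))  //  ~r, ~((s | (~r & q)) | ((u | (~p | r)) -> (u -> t))).
  branch 1 (add r, ((s | (~r & q)) | ((u | (~p | r)) -> (u -> t)))):
    ((s | (~r & q)) | ((u | (~p | r)) -> (u -> t))): β-rule — branch into (s | (~r & q))  //  ((u | (~p | r)) -> (u -> t)).
      branch 1.1 (add (s | (~r & q))):
        (s | (~r & q)): β-rule — branch into s  //  (~r & q).
          branch 1.1.1 (add s):
            ○ open, literals {r=true, s=true}.
          branch 1.1.2 (add (~r & q)):
            (~r & q): α-rule — add ~r, q.
            × closes — contains both r and ~r.
      branch 1.2 (add ((u | (~p | r)) -> (u -> t))):
        ((u | (~p | r)) -> (u -> t)): β-rule — branch into ~(u | (~p | r))  //  (u -> t).
          branch 1.2.1 (add ~(u | (~p | r))):
            ~(u | (~p | r)): α-rule — add ~u, ~(~p | r).
            ~(~p | r): α-rule — add ~~p, ~r.
            × closes — contains both r and ~r.
          branch 1.2.2 (add (u -> t)):
            (u -> t): β-rule — branch into ~u  //  t.
              branch 1.2.2.1 (add ~u):
                ○ open, literals {r=true, u=false}.
              branch 1.2.2.2 (add t):
                ○ open, literals {r=true, t=true}.
  branch 2 (add ~r, ~((s | (~r & q)) | ((u | (~p | r)) -> (u -> t)))):
    ~((s | (~r & q)) | ((u | (~p | r)) -> (u -> t))): α-rule — add ~(s | (~r & q)), ~((u | (~p | r)) -> (u -> t)).
    ~(s | (~r & q)): α-rule — add ~s, ~(~r & q).
    ~((u | (~p | r)) -> (u -> t)): α-rule — add (u | (~p | r)), ~(u -> t).
    ~(u -> t): α-rule — add u, ~t.
    ~(~r & q): β-rule — branch into ~~r  //  ~q.
      branch 2.1 (add ~~r):
        × closes — contains both r and ~r.
      branch 2.2 (add ~q):
        (u | (~p | r)): β-rule — branch into u  //  (~p | r).
          branch 2.2.1 (add u):
            ○ open, literals {q=false, r=false, s=false, t=false, u=true}.
          branch 2.2.2 (add (~p | r)):
            (~p | r): β-rule — branch into ~p  //  r.
              branch 2.2.2.1 (add ~p):
                ○ open, literals {p=false, q=false, r=false, s=false, t=false, u=true}.
              branch 2.2.2.2 (add r):
                × closes — contains both r and ~r.
4 branches closed, 5 open.
Each open branch fixes some atoms; the unmentioned ones are free. Counting distinct full assignments: branch {r=true, s=true} (p, q, t, u) contributes 16 new; branch {r=true, u=false} (p, q, s, t) contributes 8 new; branch {r=true, t=true} (p, q, s, u) contributes 4 new; branch {q=false, r=false, s=false, t=false, u=true} (p) contributes 2 new; branch {p=false, q=false, r=false, s=false, t=false, u=true} (none free) contributes 0 new. Total: 30.

30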